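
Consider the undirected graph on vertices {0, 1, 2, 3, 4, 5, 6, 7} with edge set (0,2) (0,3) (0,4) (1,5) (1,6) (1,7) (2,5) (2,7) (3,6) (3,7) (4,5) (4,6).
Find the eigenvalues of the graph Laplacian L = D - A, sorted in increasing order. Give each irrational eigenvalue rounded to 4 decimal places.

Reading degrees in the order [0, 1, 2, 3, 4, 5, 6, 7] gives [3, 3, 3, 3, 3, 3, 3, 3]; set D = diag(3, 3, 3, 3, 3, 3, 3, 3) and form L = D - A. L is symmetric positive semidefinite, so every eigenvalue is real and nonnegative. By the matrix-tree theorem the graph has (1/8) * product of the nonzero eigenvalues = 384 spanning trees. The eigenvalues sum to 24, which equals trace(L) = 2|E|.

[0, 2, 2, 2, 4, 4, 4, 6]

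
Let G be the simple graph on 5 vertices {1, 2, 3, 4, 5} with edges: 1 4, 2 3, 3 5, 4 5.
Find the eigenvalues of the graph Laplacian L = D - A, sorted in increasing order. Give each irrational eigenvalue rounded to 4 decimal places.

With the vertex order [1, 2, 3, 4, 5], the degrees are [1, 1, 2, 2, 2], giving D = diag(1, 1, 2, 2, 2) and L = D - A. The multiplicity of 0 as a Laplacian eigenvalue equals the number of connected components. The single zero eigenvalue shows the graph is connected. The largest eigenvalue, 3.6180, is at most the vertex count 5. The eigenvalues sum to 8, which equals trace(L) = 2|E|.

[0, 0.3820, 1.3820, 2.6180, 3.6180]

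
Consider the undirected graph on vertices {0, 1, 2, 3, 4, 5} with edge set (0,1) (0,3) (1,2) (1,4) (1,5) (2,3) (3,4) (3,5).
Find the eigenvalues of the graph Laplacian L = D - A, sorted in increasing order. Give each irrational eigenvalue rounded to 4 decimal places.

[0, 2, 2, 2, 4, 6]

Each diagonal entry of L is the vertex degree and each off-diagonal entry is -1 where an edge is present, 0 otherwise; in the order [0, 1, 2, 3, 4, 5] the diagonal is [2, 4, 2, 4, 2, 2]. Diagonalising L (or applying a numerical eigensolver to the 6x6 matrix) gives the spectrum above. The single zero eigenvalue shows the graph is connected. There is one zero in the spectrum, matching the 1 component.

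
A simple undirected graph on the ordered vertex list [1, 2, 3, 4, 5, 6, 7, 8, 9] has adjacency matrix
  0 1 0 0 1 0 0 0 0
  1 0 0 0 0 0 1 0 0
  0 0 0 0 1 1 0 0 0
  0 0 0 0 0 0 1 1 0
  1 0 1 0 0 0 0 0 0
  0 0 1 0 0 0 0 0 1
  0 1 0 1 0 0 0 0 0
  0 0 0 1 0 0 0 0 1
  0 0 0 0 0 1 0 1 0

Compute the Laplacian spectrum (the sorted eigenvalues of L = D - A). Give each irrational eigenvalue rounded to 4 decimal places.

Each diagonal entry of L is the vertex degree and each off-diagonal entry is -1 where an edge is present, 0 otherwise; in the order [1, 2, 3, 4, 5, 6, 7, 8, 9] the diagonal is [2, 2, 2, 2, 2, 2, 2, 2, 2]. L is symmetric positive semidefinite, so every eigenvalue is real and nonnegative. The largest eigenvalue, 3.8794, is at most the vertex count 9. There is one zero in the spectrum, matching the 1 component.

[0, 0.4679, 0.4679, 1.6527, 1.6527, 3, 3, 3.8794, 3.8794]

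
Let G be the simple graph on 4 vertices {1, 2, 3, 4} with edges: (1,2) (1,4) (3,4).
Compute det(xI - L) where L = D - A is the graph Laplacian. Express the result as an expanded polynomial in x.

Reading degrees in the order [1, 2, 3, 4] gives [2, 1, 1, 2]; set D = diag(2, 1, 1, 2) and form L = D - A. Computing det(xI - L) by cofactor expansion (or equivalently via sum-over-permutations) gives x^4 - 6x^3 + 10x^2 - 4x. The constant term is 0 because L is singular (the all-ones vector lies in its kernel). The largest eigenvalue, 3.4142, is at most the vertex count 4. The eigenvalues sum to 6, which equals trace(L) = 2|E|.

x^4 - 6x^3 + 10x^2 - 4x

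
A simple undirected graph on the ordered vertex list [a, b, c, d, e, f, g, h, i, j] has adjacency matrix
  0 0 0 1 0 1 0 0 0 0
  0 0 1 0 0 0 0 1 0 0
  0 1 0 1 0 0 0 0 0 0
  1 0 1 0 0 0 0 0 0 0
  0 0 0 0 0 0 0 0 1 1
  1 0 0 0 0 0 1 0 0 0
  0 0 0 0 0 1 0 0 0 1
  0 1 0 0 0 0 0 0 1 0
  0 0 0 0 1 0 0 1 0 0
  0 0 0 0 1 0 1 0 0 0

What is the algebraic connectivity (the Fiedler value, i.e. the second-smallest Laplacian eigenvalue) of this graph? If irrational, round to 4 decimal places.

With the vertex order [a, b, c, d, e, f, g, h, i, j], the degrees are [2, 2, 2, 2, 2, 2, 2, 2, 2, 2], giving D = diag(2, 2, 2, 2, 2, 2, 2, 2, 2, 2) and L = D - A. The sorted Laplacian eigenvalues are [0, 0.3820, 0.3820, 1.3820, 1.3820, 2.6180, 2.6180, 3.6180, 3.6180, 4]; the algebraic connectivity is the second entry, 0.3820. The largest eigenvalue, 4, is at most the vertex count 10. By the matrix-tree theorem the graph has (1/10) * product of the nonzero eigenvalues = 10 spanning trees.

0.3820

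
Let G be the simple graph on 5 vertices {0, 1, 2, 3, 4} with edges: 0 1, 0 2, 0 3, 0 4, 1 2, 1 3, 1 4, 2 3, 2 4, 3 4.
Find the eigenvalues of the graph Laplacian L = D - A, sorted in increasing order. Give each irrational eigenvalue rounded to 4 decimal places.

With the vertex order [0, 1, 2, 3, 4], the degrees are [4, 4, 4, 4, 4], giving D = diag(4, 4, 4, 4, 4) and L = D - A. Since every row of L sums to 0, the all-ones vector is in the kernel and 0 is an eigenvalue. By the matrix-tree theorem the graph has (1/5) * product of the nonzero eigenvalues = 125 spanning trees. The eigenvalues sum to 20, which equals trace(L) = 2|E|.

[0, 5, 5, 5, 5]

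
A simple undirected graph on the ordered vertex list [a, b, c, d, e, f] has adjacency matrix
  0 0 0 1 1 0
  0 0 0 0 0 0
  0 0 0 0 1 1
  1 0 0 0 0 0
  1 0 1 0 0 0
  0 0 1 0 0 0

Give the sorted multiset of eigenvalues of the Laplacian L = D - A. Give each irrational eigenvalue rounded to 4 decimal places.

Reading degrees in the order [a, b, c, d, e, f] gives [2, 0, 2, 1, 2, 1]; set D = diag(2, 0, 2, 1, 2, 1) and form L = D - A. The multiplicity of 0 as a Laplacian eigenvalue equals the number of connected components. The 2 zero eigenvalues correspond to the 2 connected components. There are 2 zeros in the spectrum, matching the 2 components. The largest eigenvalue, 3.6180, is at most the vertex count 6.

[0, 0, 0.3820, 1.3820, 2.6180, 3.6180]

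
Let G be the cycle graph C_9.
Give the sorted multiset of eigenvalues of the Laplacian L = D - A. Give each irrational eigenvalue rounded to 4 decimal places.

The graph has 9 vertices and degree multiset [2, 2, 2, 2, 2, 2, 2, 2, 2]; D is the diagonal matrix of degrees and L = D - A. Since every row of L sums to 0, the all-ones vector is in the kernel and 0 is an eigenvalue. By the matrix-tree theorem the graph has (1/9) * product of the nonzero eigenvalues = 9 spanning trees. There is one zero in the spectrum, matching the 1 component.

[0, 0.4679, 0.4679, 1.6527, 1.6527, 3, 3, 3.8794, 3.8794]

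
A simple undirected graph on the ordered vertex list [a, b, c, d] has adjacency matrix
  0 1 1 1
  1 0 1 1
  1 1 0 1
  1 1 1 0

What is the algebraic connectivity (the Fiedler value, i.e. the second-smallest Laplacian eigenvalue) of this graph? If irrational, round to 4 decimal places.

4

Reading degrees in the order [a, b, c, d] gives [3, 3, 3, 3]; set D = diag(3, 3, 3, 3) and form L = D - A. Computing the eigenvalues of L and sorting gives [0, 4, 4, 4]. The Fiedler value lambda_2 = 4 is strictly positive, so the graph is connected. The eigenvalues sum to 12, which equals trace(L) = 2|E|. There is one zero in the spectrum, matching the 1 component.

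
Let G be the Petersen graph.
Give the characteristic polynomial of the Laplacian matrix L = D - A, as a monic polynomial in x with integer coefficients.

The graph has 10 vertices and degree multiset [3, 3, 3, 3, 3, 3, 3, 3, 3, 3]; D is the diagonal matrix of degrees and L = D - A. Computing det(xI - L) by cofactor expansion (or equivalently via sum-over-permutations) gives x^10 - 30x^9 + 390x^8 - 2880x^7 + 13305x^6 - 39882x^5 + 77640x^4 - 94800x^3 + 66000x^2 - 20000x. The coefficient of x^9 equals -trace(L) = -30, matching the sum of degrees. The largest eigenvalue, 5, is at most the vertex count 10.

x^10 - 30x^9 + 390x^8 - 2880x^7 + 13305x^6 - 39882x^5 + 77640x^4 - 94800x^3 + 66000x^2 - 20000x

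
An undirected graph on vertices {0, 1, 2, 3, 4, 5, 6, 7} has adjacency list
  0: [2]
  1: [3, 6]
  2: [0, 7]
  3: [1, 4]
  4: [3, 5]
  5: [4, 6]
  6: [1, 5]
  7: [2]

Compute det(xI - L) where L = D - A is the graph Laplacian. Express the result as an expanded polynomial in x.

With the vertex order [0, 1, 2, 3, 4, 5, 6, 7], the degrees are [1, 2, 2, 2, 2, 2, 2, 1], giving D = diag(1, 2, 2, 2, 2, 2, 2, 1) and L = D - A. Computing det(xI - L) by cofactor expansion (or equivalently via sum-over-permutations) gives x^8 - 14x^7 + 78x^6 - 220x^5 + 330x^4 - 250x^3 + 75x^2. The constant term is 0 because L is singular (the all-ones vector lies in its kernel).

x^8 - 14x^7 + 78x^6 - 220x^5 + 330x^4 - 250x^3 + 75x^2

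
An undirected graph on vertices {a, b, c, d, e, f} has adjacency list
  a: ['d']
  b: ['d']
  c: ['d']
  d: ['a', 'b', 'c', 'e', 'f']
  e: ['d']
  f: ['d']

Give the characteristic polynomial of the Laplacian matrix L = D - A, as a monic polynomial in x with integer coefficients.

Each diagonal entry of L is the vertex degree and each off-diagonal entry is -1 where an edge is present, 0 otherwise; in the order [a, b, c, d, e, f] the diagonal is [1, 1, 1, 5, 1, 1]. The eigenvalues of L are [0, 1, 1, 1, 1, 6]; the characteristic polynomial is the product of (x - lambda_i), which multiplies out to x^6 - 10x^5 + 30x^4 - 40x^3 + 25x^2 - 6x. Since p(0) = det(-L) = 0, x divides p(x).

x^6 - 10x^5 + 30x^4 - 40x^3 + 25x^2 - 6x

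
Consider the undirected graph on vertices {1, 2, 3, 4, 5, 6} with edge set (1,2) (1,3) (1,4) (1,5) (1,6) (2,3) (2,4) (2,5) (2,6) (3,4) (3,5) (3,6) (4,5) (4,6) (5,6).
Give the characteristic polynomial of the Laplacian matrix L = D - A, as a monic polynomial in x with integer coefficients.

With the vertex order [1, 2, 3, 4, 5, 6], the degrees are [5, 5, 5, 5, 5, 5], giving D = diag(5, 5, 5, 5, 5, 5) and L = D - A. The eigenvalues of L are [0, 6, 6, 6, 6, 6]; the characteristic polynomial is the product of (x - lambda_i), which multiplies out to x^6 - 30x^5 + 360x^4 - 2160x^3 + 6480x^2 - 7776x. The coefficient of x^5 equals -trace(L) = -30, matching the sum of degrees. By the matrix-tree theorem the graph has (1/6) * product of the nonzero eigenvalues = 1296 spanning trees. The eigenvalues sum to 30, which equals trace(L) = 2|E|.

x^6 - 30x^5 + 360x^4 - 2160x^3 + 6480x^2 - 7776x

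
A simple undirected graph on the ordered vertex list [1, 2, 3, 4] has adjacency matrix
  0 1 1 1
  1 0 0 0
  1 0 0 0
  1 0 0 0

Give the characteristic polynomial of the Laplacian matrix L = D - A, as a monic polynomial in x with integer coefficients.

With the vertex order [1, 2, 3, 4], the degrees are [3, 1, 1, 1], giving D = diag(3, 1, 1, 1) and L = D - A. Computing det(xI - L) by cofactor expansion (or equivalently via sum-over-permutations) gives x^4 - 6x^3 + 9x^2 - 4x. The constant term is 0 because L is singular (the all-ones vector lies in its kernel). There is one zero in the spectrum, matching the 1 component.

x^4 - 6x^3 + 9x^2 - 4x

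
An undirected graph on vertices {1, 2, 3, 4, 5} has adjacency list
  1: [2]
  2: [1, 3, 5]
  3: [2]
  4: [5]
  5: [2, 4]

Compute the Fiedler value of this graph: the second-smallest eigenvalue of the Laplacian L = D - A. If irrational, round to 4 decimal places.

0.5188

Each diagonal entry of L is the vertex degree and each off-diagonal entry is -1 where an edge is present, 0 otherwise; in the order [1, 2, 3, 4, 5] the diagonal is [1, 3, 1, 1, 2]. The sorted Laplacian eigenvalues are [0, 0.5188, 1, 2.3111, 4.1701]; the algebraic connectivity is the second entry, 0.5188. By the matrix-tree theorem the graph has (1/5) * product of the nonzero eigenvalues = 1 spanning tree.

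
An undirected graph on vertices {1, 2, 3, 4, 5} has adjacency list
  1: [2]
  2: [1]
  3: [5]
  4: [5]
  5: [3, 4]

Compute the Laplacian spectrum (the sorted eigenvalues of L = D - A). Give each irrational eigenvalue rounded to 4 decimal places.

[0, 0, 1, 2, 3]

With the vertex order [1, 2, 3, 4, 5], the degrees are [1, 1, 1, 1, 2], giving D = diag(1, 1, 1, 1, 2) and L = D - A. L is symmetric positive semidefinite, so every eigenvalue is real and nonnegative. The 2 zero eigenvalues correspond to the 2 connected components. There are 2 zeros in the spectrum, matching the 2 components.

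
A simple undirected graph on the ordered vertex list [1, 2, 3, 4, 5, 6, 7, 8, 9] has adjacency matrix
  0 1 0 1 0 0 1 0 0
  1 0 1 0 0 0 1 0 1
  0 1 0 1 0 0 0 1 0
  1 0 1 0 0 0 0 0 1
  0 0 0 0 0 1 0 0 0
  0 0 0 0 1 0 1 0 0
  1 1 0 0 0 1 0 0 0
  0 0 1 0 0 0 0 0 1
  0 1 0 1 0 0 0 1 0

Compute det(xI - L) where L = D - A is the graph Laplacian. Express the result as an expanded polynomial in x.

x^9 - 24x^8 + 241x^7 - 1316x^6 + 4240x^5 - 8144x^4 + 8892x^3 - 4806x^2 + 864x

Reading degrees in the order [1, 2, 3, 4, 5, 6, 7, 8, 9] gives [3, 4, 3, 3, 1, 2, 3, 2, 3]; set D = diag(3, 4, 3, 3, 1, 2, 3, 2, 3) and form L = D - A. L has integer entries, so p(x) = det(xI - L) has integer coefficients. Expanding the determinant yields x^9 - 24x^8 + 241x^7 - 1316x^6 + 4240x^5 - 8144x^4 + 8892x^3 - 4806x^2 + 864x. Since p(0) = det(-L) = 0, x divides p(x). The eigenvalues sum to 24, which equals trace(L) = 2|E|.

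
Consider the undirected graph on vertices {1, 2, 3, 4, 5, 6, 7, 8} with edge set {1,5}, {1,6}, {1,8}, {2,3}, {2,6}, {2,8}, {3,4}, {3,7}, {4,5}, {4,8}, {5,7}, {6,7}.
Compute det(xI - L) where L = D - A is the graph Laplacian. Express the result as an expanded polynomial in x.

x^8 - 24x^7 + 240x^6 - 1296x^5 + 4080x^4 - 7488x^3 + 7424x^2 - 3072x

Each diagonal entry of L is the vertex degree and each off-diagonal entry is -1 where an edge is present, 0 otherwise; in the order [1, 2, 3, 4, 5, 6, 7, 8] the diagonal is [3, 3, 3, 3, 3, 3, 3, 3]. L has integer entries, so p(x) = det(xI - L) has integer coefficients. Expanding the determinant yields x^8 - 24x^7 + 240x^6 - 1296x^5 + 4080x^4 - 7488x^3 + 7424x^2 - 3072x. The coefficient of x^7 equals -trace(L) = -24, matching the sum of degrees. The eigenvalues sum to 24, which equals trace(L) = 2|E|.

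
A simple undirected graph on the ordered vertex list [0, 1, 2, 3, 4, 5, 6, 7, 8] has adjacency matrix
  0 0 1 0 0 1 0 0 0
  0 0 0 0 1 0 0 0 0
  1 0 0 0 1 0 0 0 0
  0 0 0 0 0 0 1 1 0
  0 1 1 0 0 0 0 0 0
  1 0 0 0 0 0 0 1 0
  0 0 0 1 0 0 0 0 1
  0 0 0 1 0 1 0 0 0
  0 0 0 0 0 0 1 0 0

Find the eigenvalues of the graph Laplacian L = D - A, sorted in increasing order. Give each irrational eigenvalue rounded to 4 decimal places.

Reading degrees in the order [0, 1, 2, 3, 4, 5, 6, 7, 8] gives [2, 1, 2, 2, 2, 2, 2, 2, 1]; set D = diag(2, 1, 2, 2, 2, 2, 2, 2, 1) and form L = D - A. Since every row of L sums to 0, the all-ones vector is in the kernel and 0 is an eigenvalue. The single zero eigenvalue shows the graph is connected.

[0, 0.1206, 0.4679, 1, 1.6527, 2.3473, 3, 3.5321, 3.8794]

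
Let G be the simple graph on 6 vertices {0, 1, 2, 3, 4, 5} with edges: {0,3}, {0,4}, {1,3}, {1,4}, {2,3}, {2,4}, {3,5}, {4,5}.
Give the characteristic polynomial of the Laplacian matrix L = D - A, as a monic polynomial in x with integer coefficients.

Each diagonal entry of L is the vertex degree and each off-diagonal entry is -1 where an edge is present, 0 otherwise; in the order [0, 1, 2, 3, 4, 5] the diagonal is [2, 2, 2, 4, 4, 2]. Computing det(xI - L) by cofactor expansion (or equivalently via sum-over-permutations) gives x^6 - 16x^5 + 96x^4 - 272x^3 + 368x^2 - 192x. Since p(0) = det(-L) = 0, x divides p(x). There is one zero in the spectrum, matching the 1 component.

x^6 - 16x^5 + 96x^4 - 272x^3 + 368x^2 - 192x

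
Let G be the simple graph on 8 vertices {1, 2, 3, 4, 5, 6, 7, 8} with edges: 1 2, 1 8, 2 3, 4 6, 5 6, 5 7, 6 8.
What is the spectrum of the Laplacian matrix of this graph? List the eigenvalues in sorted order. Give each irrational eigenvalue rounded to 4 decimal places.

[0, 0.1864, 0.5858, 1, 2, 2.4707, 3.4142, 4.3429]

Reading degrees in the order [1, 2, 3, 4, 5, 6, 7, 8] gives [2, 2, 1, 1, 2, 3, 1, 2]; set D = diag(2, 2, 1, 1, 2, 3, 1, 2) and form L = D - A. The multiplicity of 0 as a Laplacian eigenvalue equals the number of connected components. The eigenvalues sum to 14, which equals trace(L) = 2|E|. The largest eigenvalue, 4.3429, is at most the vertex count 8.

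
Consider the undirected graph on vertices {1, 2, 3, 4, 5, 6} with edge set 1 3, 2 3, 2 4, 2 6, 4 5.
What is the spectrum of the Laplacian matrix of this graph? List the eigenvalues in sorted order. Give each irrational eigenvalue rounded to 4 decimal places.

Reading degrees in the order [1, 2, 3, 4, 5, 6] gives [1, 3, 2, 2, 1, 1]; set D = diag(1, 3, 2, 2, 1, 1) and form L = D - A. L is symmetric positive semidefinite, so every eigenvalue is real and nonnegative. The single zero eigenvalue shows the graph is connected. The eigenvalues sum to 10, which equals trace(L) = 2|E|. The largest eigenvalue, 4.3028, is at most the vertex count 6.

[0, 0.3820, 0.6972, 2, 2.6180, 4.3028]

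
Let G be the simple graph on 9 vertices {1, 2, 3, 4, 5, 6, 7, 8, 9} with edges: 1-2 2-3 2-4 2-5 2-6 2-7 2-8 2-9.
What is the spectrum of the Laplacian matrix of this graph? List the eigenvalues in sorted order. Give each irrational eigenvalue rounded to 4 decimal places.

Reading degrees in the order [1, 2, 3, 4, 5, 6, 7, 8, 9] gives [1, 8, 1, 1, 1, 1, 1, 1, 1]; set D = diag(1, 8, 1, 1, 1, 1, 1, 1, 1) and form L = D - A. The multiplicity of 0 as a Laplacian eigenvalue equals the number of connected components. The single zero eigenvalue shows the graph is connected. The eigenvalues sum to 16, which equals trace(L) = 2|E|. By the matrix-tree theorem the graph has (1/9) * product of the nonzero eigenvalues = 1 spanning tree.

[0, 1, 1, 1, 1, 1, 1, 1, 9]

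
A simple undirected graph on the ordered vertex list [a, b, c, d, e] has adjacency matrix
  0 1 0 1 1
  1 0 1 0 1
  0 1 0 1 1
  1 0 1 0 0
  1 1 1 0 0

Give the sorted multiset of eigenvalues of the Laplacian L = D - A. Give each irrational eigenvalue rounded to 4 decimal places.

[0, 2, 3, 4, 5]

With the vertex order [a, b, c, d, e], the degrees are [3, 3, 3, 2, 3], giving D = diag(3, 3, 3, 2, 3) and L = D - A. The multiplicity of 0 as a Laplacian eigenvalue equals the number of connected components. The single zero eigenvalue shows the graph is connected. The largest eigenvalue, 5, is at most the vertex count 5.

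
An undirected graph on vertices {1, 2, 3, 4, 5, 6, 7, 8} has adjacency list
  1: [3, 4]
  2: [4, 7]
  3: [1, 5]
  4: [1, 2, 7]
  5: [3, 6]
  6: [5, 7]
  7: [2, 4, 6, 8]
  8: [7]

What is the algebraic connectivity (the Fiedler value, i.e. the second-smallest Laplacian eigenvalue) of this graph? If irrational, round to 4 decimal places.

0.5858

Reading degrees in the order [1, 2, 3, 4, 5, 6, 7, 8] gives [2, 2, 2, 3, 2, 2, 4, 1]; set D = diag(2, 2, 2, 3, 2, 2, 4, 1) and form L = D - A. Computing the eigenvalues of L and sorting gives [0, 0.5858, 1, 1.3249, 2.4608, 3.4142, 4, 5.2143]. The Fiedler value lambda_2 = 0.5858 is strictly positive, so the graph is connected. The eigenvalues sum to 18, which equals trace(L) = 2|E|.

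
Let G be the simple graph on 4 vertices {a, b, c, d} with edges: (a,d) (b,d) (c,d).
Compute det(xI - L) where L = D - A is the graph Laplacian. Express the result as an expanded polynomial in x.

x^4 - 6x^3 + 9x^2 - 4x

Each diagonal entry of L is the vertex degree and each off-diagonal entry is -1 where an edge is present, 0 otherwise; in the order [a, b, c, d] the diagonal is [1, 1, 1, 3]. Computing det(xI - L) by cofactor expansion (or equivalently via sum-over-permutations) gives x^4 - 6x^3 + 9x^2 - 4x. Since p(0) = det(-L) = 0, x divides p(x). There is one zero in the spectrum, matching the 1 component.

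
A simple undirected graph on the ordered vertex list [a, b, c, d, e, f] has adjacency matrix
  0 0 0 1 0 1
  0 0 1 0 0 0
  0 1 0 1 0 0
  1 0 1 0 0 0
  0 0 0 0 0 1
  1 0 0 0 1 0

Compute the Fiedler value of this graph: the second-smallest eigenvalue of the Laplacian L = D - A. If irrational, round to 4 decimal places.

Each diagonal entry of L is the vertex degree and each off-diagonal entry is -1 where an edge is present, 0 otherwise; in the order [a, b, c, d, e, f] the diagonal is [2, 1, 2, 2, 1, 2]. Computing the eigenvalues of L and sorting gives [0, 0.2679, 1, 2, 3, 3.7321]. The Fiedler value lambda_2 = 0.2679 is strictly positive, so the graph is connected. The eigenvalues sum to 10, which equals trace(L) = 2|E|.

0.2679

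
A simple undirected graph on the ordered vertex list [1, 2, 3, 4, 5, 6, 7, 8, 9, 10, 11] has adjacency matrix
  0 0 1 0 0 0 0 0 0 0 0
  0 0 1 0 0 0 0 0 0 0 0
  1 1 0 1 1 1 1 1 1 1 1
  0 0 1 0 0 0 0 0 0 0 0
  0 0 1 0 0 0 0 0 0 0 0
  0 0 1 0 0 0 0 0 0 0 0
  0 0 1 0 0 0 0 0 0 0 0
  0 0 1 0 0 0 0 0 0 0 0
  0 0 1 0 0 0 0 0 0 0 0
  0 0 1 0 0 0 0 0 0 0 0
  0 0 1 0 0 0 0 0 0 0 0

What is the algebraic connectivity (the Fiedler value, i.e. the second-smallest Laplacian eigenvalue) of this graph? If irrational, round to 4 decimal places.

With the vertex order [1, 2, 3, 4, 5, 6, 7, 8, 9, 10, 11], the degrees are [1, 1, 10, 1, 1, 1, 1, 1, 1, 1, 1], giving D = diag(1, 1, 10, 1, 1, 1, 1, 1, 1, 1, 1) and L = D - A. The smallest Laplacian eigenvalue is always 0. The next one, lambda_2 = 1, measures how hard the graph is to disconnect: larger values mean better connectivity. There is one zero in the spectrum, matching the 1 component.

1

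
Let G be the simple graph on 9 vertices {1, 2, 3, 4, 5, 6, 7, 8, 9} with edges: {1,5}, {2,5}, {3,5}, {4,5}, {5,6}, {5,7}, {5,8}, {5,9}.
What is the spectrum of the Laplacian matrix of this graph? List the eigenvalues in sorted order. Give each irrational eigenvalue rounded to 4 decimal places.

Each diagonal entry of L is the vertex degree and each off-diagonal entry is -1 where an edge is present, 0 otherwise; in the order [1, 2, 3, 4, 5, 6, 7, 8, 9] the diagonal is [1, 1, 1, 1, 8, 1, 1, 1, 1]. L is symmetric positive semidefinite, so every eigenvalue is real and nonnegative. The largest eigenvalue, 9, is at most the vertex count 9. The eigenvalues sum to 16, which equals trace(L) = 2|E|.

[0, 1, 1, 1, 1, 1, 1, 1, 9]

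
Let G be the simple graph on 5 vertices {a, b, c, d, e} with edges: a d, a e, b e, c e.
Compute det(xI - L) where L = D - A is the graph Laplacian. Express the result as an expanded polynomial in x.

Reading degrees in the order [a, b, c, d, e] gives [2, 1, 1, 1, 3]; set D = diag(2, 1, 1, 1, 3) and form L = D - A. Computing det(xI - L) by cofactor expansion (or equivalently via sum-over-permutations) gives x^5 - 8x^4 + 20x^3 - 18x^2 + 5x. The constant term is 0 because L is singular (the all-ones vector lies in its kernel).

x^5 - 8x^4 + 20x^3 - 18x^2 + 5x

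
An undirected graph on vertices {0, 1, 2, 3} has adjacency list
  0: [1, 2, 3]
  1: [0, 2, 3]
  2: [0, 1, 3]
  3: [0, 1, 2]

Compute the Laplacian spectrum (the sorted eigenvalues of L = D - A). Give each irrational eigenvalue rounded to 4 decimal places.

Each diagonal entry of L is the vertex degree and each off-diagonal entry is -1 where an edge is present, 0 otherwise; in the order [0, 1, 2, 3] the diagonal is [3, 3, 3, 3]. Diagonalising L (or applying a numerical eigensolver to the 4x4 matrix) gives the spectrum above.

[0, 4, 4, 4]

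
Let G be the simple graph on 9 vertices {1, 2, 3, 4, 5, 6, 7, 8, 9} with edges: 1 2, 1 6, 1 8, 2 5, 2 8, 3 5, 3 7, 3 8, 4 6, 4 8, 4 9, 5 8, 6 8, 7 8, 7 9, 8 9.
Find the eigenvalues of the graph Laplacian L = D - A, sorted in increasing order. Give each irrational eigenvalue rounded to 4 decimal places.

Each diagonal entry of L is the vertex degree and each off-diagonal entry is -1 where an edge is present, 0 otherwise; in the order [1, 2, 3, 4, 5, 6, 7, 8, 9] the diagonal is [3, 3, 3, 3, 3, 3, 3, 8, 3]. L is symmetric positive semidefinite, so every eigenvalue is real and nonnegative. The eigenvalues sum to 32, which equals trace(L) = 2|E|.

[0, 1.5858, 1.5858, 3, 3, 4.4142, 4.4142, 5, 9]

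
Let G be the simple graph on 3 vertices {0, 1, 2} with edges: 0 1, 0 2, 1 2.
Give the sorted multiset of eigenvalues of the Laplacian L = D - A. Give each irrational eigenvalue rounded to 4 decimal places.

[0, 3, 3]

Reading degrees in the order [0, 1, 2] gives [2, 2, 2]; set D = diag(2, 2, 2) and form L = D - A. The multiplicity of 0 as a Laplacian eigenvalue equals the number of connected components. The single zero eigenvalue shows the graph is connected. By the matrix-tree theorem the graph has (1/3) * product of the nonzero eigenvalues = 3 spanning trees.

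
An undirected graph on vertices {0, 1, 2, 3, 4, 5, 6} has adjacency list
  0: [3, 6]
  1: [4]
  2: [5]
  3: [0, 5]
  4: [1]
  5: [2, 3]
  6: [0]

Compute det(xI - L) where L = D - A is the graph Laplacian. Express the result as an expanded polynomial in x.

x^7 - 10x^6 + 37x^5 - 62x^4 + 45x^3 - 10x^2

Each diagonal entry of L is the vertex degree and each off-diagonal entry is -1 where an edge is present, 0 otherwise; in the order [0, 1, 2, 3, 4, 5, 6] the diagonal is [2, 1, 1, 2, 1, 2, 1]. Computing det(xI - L) by cofactor expansion (or equivalently via sum-over-permutations) gives x^7 - 10x^6 + 37x^5 - 62x^4 + 45x^3 - 10x^2. The constant term is 0 because L is singular (the all-ones vector lies in its kernel). The largest eigenvalue, 3.6180, is at most the vertex count 7.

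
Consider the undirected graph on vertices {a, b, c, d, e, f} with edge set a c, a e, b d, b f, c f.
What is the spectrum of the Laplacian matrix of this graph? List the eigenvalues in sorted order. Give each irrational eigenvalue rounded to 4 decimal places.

[0, 0.2679, 1, 2, 3, 3.7321]

Each diagonal entry of L is the vertex degree and each off-diagonal entry is -1 where an edge is present, 0 otherwise; in the order [a, b, c, d, e, f] the diagonal is [2, 2, 2, 1, 1, 2]. The multiplicity of 0 as a Laplacian eigenvalue equals the number of connected components. The eigenvalues sum to 10, which equals trace(L) = 2|E|.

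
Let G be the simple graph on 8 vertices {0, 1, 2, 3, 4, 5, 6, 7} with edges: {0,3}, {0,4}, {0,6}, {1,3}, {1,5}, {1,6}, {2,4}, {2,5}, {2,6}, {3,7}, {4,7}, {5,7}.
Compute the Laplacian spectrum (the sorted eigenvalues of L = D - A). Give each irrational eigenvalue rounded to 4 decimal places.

[0, 2, 2, 2, 4, 4, 4, 6]

Reading degrees in the order [0, 1, 2, 3, 4, 5, 6, 7] gives [3, 3, 3, 3, 3, 3, 3, 3]; set D = diag(3, 3, 3, 3, 3, 3, 3, 3) and form L = D - A. L is symmetric positive semidefinite, so every eigenvalue is real and nonnegative. The eigenvalues sum to 24, which equals trace(L) = 2|E|.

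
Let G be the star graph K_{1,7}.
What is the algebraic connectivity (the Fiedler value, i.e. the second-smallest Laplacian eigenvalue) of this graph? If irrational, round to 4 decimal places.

The graph has 8 vertices and degree multiset [7, 1, 1, 1, 1, 1, 1, 1]; D is the diagonal matrix of degrees and L = D - A. Computing the eigenvalues of L and sorting gives [0, 1, 1, 1, 1, 1, 1, 8]. The Fiedler value lambda_2 = 1 is strictly positive, so the graph is connected. The largest eigenvalue, 8, is at most the vertex count 8.

1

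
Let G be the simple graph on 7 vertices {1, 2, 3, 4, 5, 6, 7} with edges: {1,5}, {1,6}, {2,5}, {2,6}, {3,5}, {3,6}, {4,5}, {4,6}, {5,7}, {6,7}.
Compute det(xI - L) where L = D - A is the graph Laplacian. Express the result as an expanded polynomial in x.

x^7 - 20x^6 + 155x^5 - 600x^4 + 1240x^3 - 1312x^2 + 560x

With the vertex order [1, 2, 3, 4, 5, 6, 7], the degrees are [2, 2, 2, 2, 5, 5, 2], giving D = diag(2, 2, 2, 2, 5, 5, 2) and L = D - A. The eigenvalues of L are [0, 2, 2, 2, 2, 5, 7]; the characteristic polynomial is the product of (x - lambda_i), which multiplies out to x^7 - 20x^6 + 155x^5 - 600x^4 + 1240x^3 - 1312x^2 + 560x. The coefficient of x^6 equals -trace(L) = -20, matching the sum of degrees. By the matrix-tree theorem the graph has (1/7) * product of the nonzero eigenvalues = 80 spanning trees. The largest eigenvalue, 7, is at most the vertex count 7.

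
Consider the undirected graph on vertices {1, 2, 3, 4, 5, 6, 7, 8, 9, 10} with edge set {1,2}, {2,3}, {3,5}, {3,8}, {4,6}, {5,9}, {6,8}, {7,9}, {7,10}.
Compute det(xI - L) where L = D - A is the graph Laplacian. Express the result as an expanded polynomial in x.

Each diagonal entry of L is the vertex degree and each off-diagonal entry is -1 where an edge is present, 0 otherwise; in the order [1, 2, 3, 4, 5, 6, 7, 8, 9, 10] the diagonal is [1, 2, 3, 1, 2, 2, 2, 2, 2, 1]. Computing det(xI - L) by cofactor expansion (or equivalently via sum-over-permutations) gives x^10 - 18x^9 + 135x^8 - 548x^7 + 1308x^6 - 1866x^5 + 1546x^4 - 688x^3 + 141x^2 - 10x. The constant term is 0 because L is singular (the all-ones vector lies in its kernel). The eigenvalues sum to 18, which equals trace(L) = 2|E|.

x^10 - 18x^9 + 135x^8 - 548x^7 + 1308x^6 - 1866x^5 + 1546x^4 - 688x^3 + 141x^2 - 10x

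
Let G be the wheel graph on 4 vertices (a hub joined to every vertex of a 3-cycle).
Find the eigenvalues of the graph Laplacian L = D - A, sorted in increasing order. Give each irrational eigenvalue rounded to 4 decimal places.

The graph has 4 vertices and degree multiset [3, 3, 3, 3]; D is the diagonal matrix of degrees and L = D - A. L is symmetric positive semidefinite, so every eigenvalue is real and nonnegative. The single zero eigenvalue shows the graph is connected. The eigenvalues sum to 12, which equals trace(L) = 2|E|.

[0, 4, 4, 4]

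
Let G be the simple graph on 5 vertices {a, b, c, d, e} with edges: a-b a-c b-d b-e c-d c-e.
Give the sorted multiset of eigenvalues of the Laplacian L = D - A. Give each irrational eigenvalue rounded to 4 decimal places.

[0, 2, 2, 3, 5]

Each diagonal entry of L is the vertex degree and each off-diagonal entry is -1 where an edge is present, 0 otherwise; in the order [a, b, c, d, e] the diagonal is [2, 3, 3, 2, 2]. L is symmetric positive semidefinite, so every eigenvalue is real and nonnegative. There is one zero in the spectrum, matching the 1 component.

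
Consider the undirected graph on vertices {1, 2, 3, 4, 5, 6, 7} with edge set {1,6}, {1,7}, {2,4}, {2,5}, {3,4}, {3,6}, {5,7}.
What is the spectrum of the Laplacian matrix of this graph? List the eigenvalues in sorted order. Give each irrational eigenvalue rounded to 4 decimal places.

Each diagonal entry of L is the vertex degree and each off-diagonal entry is -1 where an edge is present, 0 otherwise; in the order [1, 2, 3, 4, 5, 6, 7] the diagonal is [2, 2, 2, 2, 2, 2, 2]. L is symmetric positive semidefinite, so every eigenvalue is real and nonnegative. By the matrix-tree theorem the graph has (1/7) * product of the nonzero eigenvalues = 7 spanning trees. There is one zero in the spectrum, matching the 1 component.

[0, 0.7530, 0.7530, 2.4450, 2.4450, 3.8019, 3.8019]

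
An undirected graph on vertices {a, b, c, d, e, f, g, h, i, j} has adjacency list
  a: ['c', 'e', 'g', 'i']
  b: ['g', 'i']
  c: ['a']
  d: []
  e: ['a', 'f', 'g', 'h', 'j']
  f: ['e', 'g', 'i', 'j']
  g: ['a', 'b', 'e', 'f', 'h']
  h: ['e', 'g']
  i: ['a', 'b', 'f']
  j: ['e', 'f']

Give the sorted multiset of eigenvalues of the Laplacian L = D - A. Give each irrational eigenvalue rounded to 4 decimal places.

[0, 0, 0.7942, 1.3700, 1.6995, 2.9158, 3.9354, 4.3690, 6.2202, 6.6959]

Reading degrees in the order [a, b, c, d, e, f, g, h, i, j] gives [4, 2, 1, 0, 5, 4, 5, 2, 3, 2]; set D = diag(4, 2, 1, 0, 5, 4, 5, 2, 3, 2) and form L = D - A. L is symmetric positive semidefinite, so every eigenvalue is real and nonnegative. The 2 zero eigenvalues correspond to the 2 connected components.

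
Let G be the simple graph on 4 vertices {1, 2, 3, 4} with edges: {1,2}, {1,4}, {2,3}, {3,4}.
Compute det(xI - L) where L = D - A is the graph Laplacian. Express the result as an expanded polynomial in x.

x^4 - 8x^3 + 20x^2 - 16x

Reading degrees in the order [1, 2, 3, 4] gives [2, 2, 2, 2]; set D = diag(2, 2, 2, 2) and form L = D - A. The eigenvalues of L are [0, 2, 2, 4]; the characteristic polynomial is the product of (x - lambda_i), which multiplies out to x^4 - 8x^3 + 20x^2 - 16x. The coefficient of x^3 equals -trace(L) = -8, matching the sum of degrees. The largest eigenvalue, 4, is at most the vertex count 4. There is one zero in the spectrum, matching the 1 component.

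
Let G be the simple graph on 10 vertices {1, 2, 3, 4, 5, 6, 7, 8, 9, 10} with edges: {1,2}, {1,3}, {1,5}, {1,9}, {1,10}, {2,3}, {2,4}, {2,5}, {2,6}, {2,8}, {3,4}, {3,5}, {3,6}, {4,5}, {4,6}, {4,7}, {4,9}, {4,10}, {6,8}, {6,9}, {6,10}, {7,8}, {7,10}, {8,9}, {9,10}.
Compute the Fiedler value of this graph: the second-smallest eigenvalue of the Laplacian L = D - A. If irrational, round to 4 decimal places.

2.2553

Each diagonal entry of L is the vertex degree and each off-diagonal entry is -1 where an edge is present, 0 otherwise; in the order [1, 2, 3, 4, 5, 6, 7, 8, 9, 10] the diagonal is [5, 6, 5, 7, 4, 6, 3, 4, 5, 5]. Computing the eigenvalues of L and sorting gives [0, 2.2553, 3.5725, 3.9457, 5.0850, 5.5893, 6.2752, 6.9059, 7.7338, 8.6374]. The Fiedler value lambda_2 = 2.2553 is strictly positive, so the graph is connected. There is one zero in the spectrum, matching the 1 component.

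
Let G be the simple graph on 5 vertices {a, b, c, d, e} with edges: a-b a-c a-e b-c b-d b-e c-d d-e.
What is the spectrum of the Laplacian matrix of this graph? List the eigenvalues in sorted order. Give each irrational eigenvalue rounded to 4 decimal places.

With the vertex order [a, b, c, d, e], the degrees are [3, 4, 3, 3, 3], giving D = diag(3, 4, 3, 3, 3) and L = D - A. The multiplicity of 0 as a Laplacian eigenvalue equals the number of connected components. The largest eigenvalue, 5, is at most the vertex count 5.

[0, 3, 3, 5, 5]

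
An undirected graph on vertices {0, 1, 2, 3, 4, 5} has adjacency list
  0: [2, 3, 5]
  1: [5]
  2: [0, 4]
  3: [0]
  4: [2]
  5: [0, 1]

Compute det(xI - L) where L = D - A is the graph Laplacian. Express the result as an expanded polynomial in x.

With the vertex order [0, 1, 2, 3, 4, 5], the degrees are [3, 1, 2, 1, 1, 2], giving D = diag(3, 1, 2, 1, 1, 2) and L = D - A. Computing det(xI - L) by cofactor expansion (or equivalently via sum-over-permutations) gives x^6 - 10x^5 + 35x^4 - 52x^3 + 31x^2 - 6x. Since p(0) = det(-L) = 0, x divides p(x).

x^6 - 10x^5 + 35x^4 - 52x^3 + 31x^2 - 6x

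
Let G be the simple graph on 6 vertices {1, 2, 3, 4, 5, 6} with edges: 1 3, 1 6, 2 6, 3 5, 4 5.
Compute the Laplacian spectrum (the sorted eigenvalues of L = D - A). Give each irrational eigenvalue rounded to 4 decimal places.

With the vertex order [1, 2, 3, 4, 5, 6], the degrees are [2, 1, 2, 1, 2, 2], giving D = diag(2, 1, 2, 1, 2, 2) and L = D - A. Since every row of L sums to 0, the all-ones vector is in the kernel and 0 is an eigenvalue. The largest eigenvalue, 3.7321, is at most the vertex count 6.

[0, 0.2679, 1, 2, 3, 3.7321]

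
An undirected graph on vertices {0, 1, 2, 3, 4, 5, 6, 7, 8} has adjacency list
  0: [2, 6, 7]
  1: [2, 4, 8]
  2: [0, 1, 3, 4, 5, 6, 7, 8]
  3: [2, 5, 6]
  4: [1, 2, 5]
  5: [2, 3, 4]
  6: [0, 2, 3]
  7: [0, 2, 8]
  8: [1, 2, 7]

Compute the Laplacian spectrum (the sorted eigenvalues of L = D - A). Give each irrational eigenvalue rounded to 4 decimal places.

[0, 1.5858, 1.5858, 3, 3, 4.4142, 4.4142, 5, 9]

Reading degrees in the order [0, 1, 2, 3, 4, 5, 6, 7, 8] gives [3, 3, 8, 3, 3, 3, 3, 3, 3]; set D = diag(3, 3, 8, 3, 3, 3, 3, 3, 3) and form L = D - A. Since every row of L sums to 0, the all-ones vector is in the kernel and 0 is an eigenvalue.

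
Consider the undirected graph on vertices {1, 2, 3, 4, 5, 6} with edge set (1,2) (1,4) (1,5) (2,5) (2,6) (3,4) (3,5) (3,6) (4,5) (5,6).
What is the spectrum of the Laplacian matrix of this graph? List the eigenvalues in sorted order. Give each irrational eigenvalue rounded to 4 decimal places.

[0, 2.3820, 2.3820, 4.6180, 4.6180, 6]

Reading degrees in the order [1, 2, 3, 4, 5, 6] gives [3, 3, 3, 3, 5, 3]; set D = diag(3, 3, 3, 3, 5, 3) and form L = D - A. Diagonalising L (or applying a numerical eigensolver to the 6x6 matrix) gives the spectrum above. The eigenvalues sum to 20, which equals trace(L) = 2|E|. There is one zero in the spectrum, matching the 1 component.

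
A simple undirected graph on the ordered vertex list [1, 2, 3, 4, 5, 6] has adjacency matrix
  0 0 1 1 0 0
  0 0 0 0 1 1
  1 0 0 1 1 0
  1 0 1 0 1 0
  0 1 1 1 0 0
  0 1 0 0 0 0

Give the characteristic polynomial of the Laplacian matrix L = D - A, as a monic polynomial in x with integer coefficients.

Reading degrees in the order [1, 2, 3, 4, 5, 6] gives [2, 2, 3, 3, 3, 1]; set D = diag(2, 2, 3, 3, 3, 1) and form L = D - A. L has integer entries, so p(x) = det(xI - L) has integer coefficients. Expanding the determinant yields x^6 - 14x^5 + 73x^4 - 172x^3 + 172x^2 - 48x. Since p(0) = det(-L) = 0, x divides p(x). The eigenvalues sum to 14, which equals trace(L) = 2|E|. There is one zero in the spectrum, matching the 1 component.

x^6 - 14x^5 + 73x^4 - 172x^3 + 172x^2 - 48x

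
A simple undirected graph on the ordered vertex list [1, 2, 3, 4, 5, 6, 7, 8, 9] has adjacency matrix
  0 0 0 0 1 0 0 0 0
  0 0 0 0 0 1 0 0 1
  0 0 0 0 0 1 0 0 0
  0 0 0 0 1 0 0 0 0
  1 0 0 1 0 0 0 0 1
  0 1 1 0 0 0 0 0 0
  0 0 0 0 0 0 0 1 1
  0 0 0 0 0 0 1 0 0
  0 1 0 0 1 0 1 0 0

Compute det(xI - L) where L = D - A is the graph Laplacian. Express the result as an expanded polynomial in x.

Each diagonal entry of L is the vertex degree and each off-diagonal entry is -1 where an edge is present, 0 otherwise; in the order [1, 2, 3, 4, 5, 6, 7, 8, 9] the diagonal is [1, 2, 1, 1, 3, 2, 2, 1, 3]. L has integer entries, so p(x) = det(xI - L) has integer coefficients. Expanding the determinant yields x^9 - 16x^8 + 103x^7 - 344x^6 + 641x^5 - 668x^4 + 370x^3 - 96x^2 + 9x. The coefficient of x^8 equals -trace(L) = -16, matching the sum of degrees. The largest eigenvalue, 4.7049, is at most the vertex count 9.

x^9 - 16x^8 + 103x^7 - 344x^6 + 641x^5 - 668x^4 + 370x^3 - 96x^2 + 9x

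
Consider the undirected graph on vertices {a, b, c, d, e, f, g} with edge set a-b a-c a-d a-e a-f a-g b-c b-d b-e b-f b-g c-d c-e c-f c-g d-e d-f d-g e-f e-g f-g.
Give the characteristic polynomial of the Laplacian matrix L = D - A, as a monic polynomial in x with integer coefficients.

With the vertex order [a, b, c, d, e, f, g], the degrees are [6, 6, 6, 6, 6, 6, 6], giving D = diag(6, 6, 6, 6, 6, 6, 6) and L = D - A. Computing det(xI - L) by cofactor expansion (or equivalently via sum-over-permutations) gives x^7 - 42x^6 + 735x^5 - 6860x^4 + 36015x^3 - 100842x^2 + 117649x. The constant term is 0 because L is singular (the all-ones vector lies in its kernel).

x^7 - 42x^6 + 735x^5 - 6860x^4 + 36015x^3 - 100842x^2 + 117649x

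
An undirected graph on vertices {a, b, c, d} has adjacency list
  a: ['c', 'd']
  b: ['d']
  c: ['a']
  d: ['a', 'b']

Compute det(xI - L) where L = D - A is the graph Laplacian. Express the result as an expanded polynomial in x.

x^4 - 6x^3 + 10x^2 - 4x

Each diagonal entry of L is the vertex degree and each off-diagonal entry is -1 where an edge is present, 0 otherwise; in the order [a, b, c, d] the diagonal is [2, 1, 1, 2]. Computing det(xI - L) by cofactor expansion (or equivalently via sum-over-permutations) gives x^4 - 6x^3 + 10x^2 - 4x. The coefficient of x^3 equals -trace(L) = -6, matching the sum of degrees. There is one zero in the spectrum, matching the 1 component.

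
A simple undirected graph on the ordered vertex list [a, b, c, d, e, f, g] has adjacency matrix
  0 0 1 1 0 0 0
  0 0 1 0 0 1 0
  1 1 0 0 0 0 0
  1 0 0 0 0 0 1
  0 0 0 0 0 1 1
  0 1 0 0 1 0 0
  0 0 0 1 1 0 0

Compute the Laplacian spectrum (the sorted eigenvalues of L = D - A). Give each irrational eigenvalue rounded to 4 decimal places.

Reading degrees in the order [a, b, c, d, e, f, g] gives [2, 2, 2, 2, 2, 2, 2]; set D = diag(2, 2, 2, 2, 2, 2, 2) and form L = D - A. Diagonalising L (or applying a numerical eigensolver to the 7x7 matrix) gives the spectrum above. The single zero eigenvalue shows the graph is connected. The largest eigenvalue, 3.8019, is at most the vertex count 7. The eigenvalues sum to 14, which equals trace(L) = 2|E|.

[0, 0.7530, 0.7530, 2.4450, 2.4450, 3.8019, 3.8019]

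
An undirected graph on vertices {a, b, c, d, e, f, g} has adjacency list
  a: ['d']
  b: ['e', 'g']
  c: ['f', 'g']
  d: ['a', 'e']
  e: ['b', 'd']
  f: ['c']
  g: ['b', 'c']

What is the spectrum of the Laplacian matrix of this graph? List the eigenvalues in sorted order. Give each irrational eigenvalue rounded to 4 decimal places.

[0, 0.1981, 0.7530, 1.5550, 2.4450, 3.2470, 3.8019]

With the vertex order [a, b, c, d, e, f, g], the degrees are [1, 2, 2, 2, 2, 1, 2], giving D = diag(1, 2, 2, 2, 2, 1, 2) and L = D - A. L is symmetric positive semidefinite, so every eigenvalue is real and nonnegative. The single zero eigenvalue shows the graph is connected.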